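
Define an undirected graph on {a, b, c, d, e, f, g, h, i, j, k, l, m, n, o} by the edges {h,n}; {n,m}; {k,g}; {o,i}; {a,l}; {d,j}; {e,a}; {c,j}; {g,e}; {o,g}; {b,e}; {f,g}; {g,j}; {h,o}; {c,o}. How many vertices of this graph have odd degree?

Degrees: a:2, b:1, c:2, d:1, e:3, f:1, g:5, h:2, i:1, j:3, k:1, l:1, m:1, n:2, o:4
Odd-degree vertices: b, d, e, f, g, i, j, k, l, m.

10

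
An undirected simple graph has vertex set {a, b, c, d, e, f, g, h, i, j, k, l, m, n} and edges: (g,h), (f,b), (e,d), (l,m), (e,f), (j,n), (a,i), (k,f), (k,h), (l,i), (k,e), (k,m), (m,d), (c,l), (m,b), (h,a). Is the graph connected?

Component: {j, n}
Component: {a, b, c, d, e, f, g, h, i, k, l, m}
No edge joins these 2 groups, so the graph is disconnected.

No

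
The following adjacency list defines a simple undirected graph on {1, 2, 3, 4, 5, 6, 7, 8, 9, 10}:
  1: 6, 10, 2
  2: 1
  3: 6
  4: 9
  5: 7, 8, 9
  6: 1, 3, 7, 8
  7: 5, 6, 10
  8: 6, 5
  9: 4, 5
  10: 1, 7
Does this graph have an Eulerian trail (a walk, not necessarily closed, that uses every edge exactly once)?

Degrees: 1:3, 2:1, 3:1, 4:1, 5:3, 6:4, 7:3, 8:2, 9:2, 10:2
Odd-degree vertices: 1, 2, 3, 4, 5, 7 (6 total).
An Eulerian trail requires 0 or 2 odd-degree vertices; here there are 6.

No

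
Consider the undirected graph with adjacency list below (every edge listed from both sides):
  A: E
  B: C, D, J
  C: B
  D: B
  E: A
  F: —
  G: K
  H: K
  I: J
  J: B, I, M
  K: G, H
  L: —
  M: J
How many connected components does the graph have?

5

Component: {F}
Component: {L}
Component: {A, E}
Component: {G, H, K}
Component: {B, C, D, I, J, M}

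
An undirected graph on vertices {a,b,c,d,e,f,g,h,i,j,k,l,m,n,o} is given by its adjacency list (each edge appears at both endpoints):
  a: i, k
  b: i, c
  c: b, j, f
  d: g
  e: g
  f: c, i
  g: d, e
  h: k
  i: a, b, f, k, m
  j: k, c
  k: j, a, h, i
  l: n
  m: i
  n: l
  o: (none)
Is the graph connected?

Component: {o}
Component: {l, n}
Component: {d, e, g}
Component: {a, b, c, f, h, i, j, k, m}
No edge joins these 4 groups, so the graph is disconnected.

No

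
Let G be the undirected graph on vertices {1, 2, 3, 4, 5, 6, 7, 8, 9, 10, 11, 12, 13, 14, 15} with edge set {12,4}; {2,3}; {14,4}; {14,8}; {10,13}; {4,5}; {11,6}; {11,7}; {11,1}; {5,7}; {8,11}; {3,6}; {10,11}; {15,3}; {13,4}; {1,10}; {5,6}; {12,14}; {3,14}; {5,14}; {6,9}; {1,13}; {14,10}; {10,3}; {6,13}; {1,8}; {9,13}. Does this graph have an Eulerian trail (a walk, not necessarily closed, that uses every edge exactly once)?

No

Degrees: 1:4, 2:1, 3:5, 4:4, 5:4, 6:5, 7:2, 8:3, 9:2, 10:5, 11:5, 12:2, 13:5, 14:6, 15:1
Odd-degree vertices: 2, 3, 6, 8, 10, 11, 13, 15 (8 total).
With 8 odd-degree vertices (more than two), no single trail can use every edge.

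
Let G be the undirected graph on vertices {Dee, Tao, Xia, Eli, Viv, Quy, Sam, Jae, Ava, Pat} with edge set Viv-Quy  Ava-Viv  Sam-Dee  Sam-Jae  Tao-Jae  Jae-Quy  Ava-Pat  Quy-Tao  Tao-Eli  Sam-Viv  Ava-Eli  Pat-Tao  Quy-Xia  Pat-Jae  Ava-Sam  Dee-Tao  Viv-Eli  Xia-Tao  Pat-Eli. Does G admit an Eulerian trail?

Degrees: Dee:2, Tao:6, Xia:2, Eli:4, Viv:4, Quy:4, Sam:4, Jae:4, Ava:4, Pat:4
Odd-degree vertices: none (0 total).
The non-isolated vertices are connected and exactly 0 have odd degree, so an Eulerian trail exists.

Yes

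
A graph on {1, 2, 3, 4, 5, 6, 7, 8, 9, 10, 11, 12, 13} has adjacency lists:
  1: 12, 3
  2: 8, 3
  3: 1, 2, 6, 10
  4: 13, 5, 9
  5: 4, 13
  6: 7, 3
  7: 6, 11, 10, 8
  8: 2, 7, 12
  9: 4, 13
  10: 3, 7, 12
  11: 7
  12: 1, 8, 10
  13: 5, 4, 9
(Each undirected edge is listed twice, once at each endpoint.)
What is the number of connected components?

2

Component: {4, 5, 9, 13}
Component: {1, 2, 3, 6, 7, 8, 10, 11, 12}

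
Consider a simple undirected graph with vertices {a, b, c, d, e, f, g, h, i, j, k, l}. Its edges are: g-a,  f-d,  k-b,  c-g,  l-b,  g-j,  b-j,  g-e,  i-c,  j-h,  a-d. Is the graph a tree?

Yes

|V| = 12, |E| = 11.
It is connected with exactly 11 edges, hence acyclic — it is a tree.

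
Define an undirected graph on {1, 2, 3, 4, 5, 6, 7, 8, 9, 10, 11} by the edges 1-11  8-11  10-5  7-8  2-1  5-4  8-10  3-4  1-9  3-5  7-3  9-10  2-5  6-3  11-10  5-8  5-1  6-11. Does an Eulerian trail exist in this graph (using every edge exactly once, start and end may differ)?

Yes

Degrees: 1:4, 2:2, 3:4, 4:2, 5:6, 6:2, 7:2, 8:4, 9:2, 10:4, 11:4
Odd-degree vertices: none (0 total).
The non-isolated vertices are connected and exactly 0 have odd degree, so an Eulerian trail exists.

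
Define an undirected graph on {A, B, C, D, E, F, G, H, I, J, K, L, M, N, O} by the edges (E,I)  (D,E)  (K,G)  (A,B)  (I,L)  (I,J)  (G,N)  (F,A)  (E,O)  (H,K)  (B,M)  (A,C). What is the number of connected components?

3

Component: {G, H, K, N}
Component: {A, B, C, F, M}
Component: {D, E, I, J, L, O}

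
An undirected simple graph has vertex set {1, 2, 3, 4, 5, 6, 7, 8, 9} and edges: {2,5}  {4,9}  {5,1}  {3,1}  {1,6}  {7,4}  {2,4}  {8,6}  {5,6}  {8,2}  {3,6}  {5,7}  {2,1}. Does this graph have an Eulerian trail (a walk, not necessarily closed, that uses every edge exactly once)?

Yes

Degrees: 1:4, 2:4, 3:2, 4:3, 5:4, 6:4, 7:2, 8:2, 9:1
Odd-degree vertices: 4, 9 (2 total).
With 2 odd-degree vertices and all edges in one connected piece, an Eulerian trail exists (from 4 to 9).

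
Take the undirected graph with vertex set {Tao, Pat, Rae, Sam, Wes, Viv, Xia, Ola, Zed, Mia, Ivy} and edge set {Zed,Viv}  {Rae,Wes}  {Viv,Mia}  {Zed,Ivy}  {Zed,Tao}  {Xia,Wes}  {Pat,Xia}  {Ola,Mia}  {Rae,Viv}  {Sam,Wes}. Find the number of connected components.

1

Component: {Tao, Pat, Rae, Sam, Wes, Viv, Xia, Ola, Zed, Mia, Ivy}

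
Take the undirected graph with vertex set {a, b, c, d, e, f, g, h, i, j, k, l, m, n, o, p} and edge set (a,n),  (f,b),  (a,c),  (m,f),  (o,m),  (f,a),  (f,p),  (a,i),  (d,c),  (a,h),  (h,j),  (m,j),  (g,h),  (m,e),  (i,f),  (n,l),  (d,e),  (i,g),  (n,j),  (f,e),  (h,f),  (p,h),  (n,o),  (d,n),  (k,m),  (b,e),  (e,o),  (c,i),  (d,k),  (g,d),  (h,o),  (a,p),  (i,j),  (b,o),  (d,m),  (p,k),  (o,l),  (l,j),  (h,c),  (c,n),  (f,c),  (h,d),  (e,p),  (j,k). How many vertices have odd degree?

Degrees: a:6, b:3, c:6, d:7, e:6, f:8, g:3, h:8, i:5, j:6, k:4, l:3, m:6, n:6, o:6, p:5
Odd-degree vertices: b, d, g, i, l, p.

6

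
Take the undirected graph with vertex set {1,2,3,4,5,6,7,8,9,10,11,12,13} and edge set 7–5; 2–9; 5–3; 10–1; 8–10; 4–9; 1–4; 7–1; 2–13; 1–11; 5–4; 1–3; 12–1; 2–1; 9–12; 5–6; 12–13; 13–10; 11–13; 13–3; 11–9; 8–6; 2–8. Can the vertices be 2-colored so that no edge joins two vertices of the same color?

Yes

Partition the vertices as {2, 3, 4, 6, 7, 10, 11, 12} vs {1, 5, 8, 9, 13}. Each listed edge has one endpoint in each part, so the graph is bipartite.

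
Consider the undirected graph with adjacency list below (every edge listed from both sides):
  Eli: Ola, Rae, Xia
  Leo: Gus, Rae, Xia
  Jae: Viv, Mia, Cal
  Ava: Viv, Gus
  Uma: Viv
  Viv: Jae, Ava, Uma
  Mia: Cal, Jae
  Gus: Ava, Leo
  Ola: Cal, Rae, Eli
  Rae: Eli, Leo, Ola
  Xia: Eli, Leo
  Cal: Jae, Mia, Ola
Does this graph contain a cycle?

|V| = 12, |E| = 15, number of components = 1.
Since 15 > 12 - 1, a cycle must exist; for instance Rae-Ola-Cal-Jae-Viv-Ava-Gus-Leo-Rae.

Yes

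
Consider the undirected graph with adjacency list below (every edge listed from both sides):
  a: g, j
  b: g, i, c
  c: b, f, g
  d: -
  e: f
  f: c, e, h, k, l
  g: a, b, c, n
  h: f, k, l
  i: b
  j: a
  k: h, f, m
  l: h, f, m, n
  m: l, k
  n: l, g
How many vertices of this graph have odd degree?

Degrees: a:2, b:3, c:3, d:0, e:1, f:5, g:4, h:3, i:1, j:1, k:3, l:4, m:2, n:2
Odd-degree vertices: b, c, e, f, h, i, j, k.

8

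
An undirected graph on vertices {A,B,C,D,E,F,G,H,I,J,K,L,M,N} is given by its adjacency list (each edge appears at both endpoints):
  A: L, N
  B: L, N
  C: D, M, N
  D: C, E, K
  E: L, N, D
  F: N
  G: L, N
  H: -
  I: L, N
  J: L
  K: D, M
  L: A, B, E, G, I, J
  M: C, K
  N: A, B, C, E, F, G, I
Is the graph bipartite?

Yes

A valid 2-coloring puts {D, H, L, M, N} on one side and {A, B, C, E, F, G, I, J, K} on the other; every edge crosses between the two sides.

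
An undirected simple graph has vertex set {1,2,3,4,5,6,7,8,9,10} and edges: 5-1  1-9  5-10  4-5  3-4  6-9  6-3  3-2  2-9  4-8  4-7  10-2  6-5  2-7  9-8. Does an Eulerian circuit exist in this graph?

Degrees: 1:2, 2:4, 3:3, 4:4, 5:4, 6:3, 7:2, 8:2, 9:4, 10:2
Vertices with odd degree: 3, 6. An Eulerian circuit requires all degrees even.

No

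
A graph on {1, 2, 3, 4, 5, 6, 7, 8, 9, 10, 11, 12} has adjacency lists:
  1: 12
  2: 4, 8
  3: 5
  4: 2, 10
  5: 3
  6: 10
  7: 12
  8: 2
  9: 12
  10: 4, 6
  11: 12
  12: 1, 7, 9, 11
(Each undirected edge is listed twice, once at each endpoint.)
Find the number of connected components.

Component: {3, 5}
Component: {1, 7, 9, 11, 12}
Component: {2, 4, 6, 8, 10}

3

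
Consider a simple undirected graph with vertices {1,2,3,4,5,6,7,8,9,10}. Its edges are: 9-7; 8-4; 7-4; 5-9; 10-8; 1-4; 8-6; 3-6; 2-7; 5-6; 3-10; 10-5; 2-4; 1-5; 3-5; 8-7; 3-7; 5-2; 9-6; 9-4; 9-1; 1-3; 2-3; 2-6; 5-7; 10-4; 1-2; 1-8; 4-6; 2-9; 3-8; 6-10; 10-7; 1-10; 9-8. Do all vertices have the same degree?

Yes

Degrees: 1:7, 2:7, 3:7, 4:7, 5:7, 6:7, 7:7, 8:7, 9:7, 10:7
All degrees equal 7; the graph is regular.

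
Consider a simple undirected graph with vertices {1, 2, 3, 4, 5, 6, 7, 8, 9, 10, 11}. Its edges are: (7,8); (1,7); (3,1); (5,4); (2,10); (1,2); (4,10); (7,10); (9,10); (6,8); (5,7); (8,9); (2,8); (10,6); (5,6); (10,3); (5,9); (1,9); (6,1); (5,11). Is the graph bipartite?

Yes

Color {2, 3, 4, 6, 7, 9, 11} black and {1, 5, 8, 10} white. No edge joins two same-colored vertices, so the graph is bipartite.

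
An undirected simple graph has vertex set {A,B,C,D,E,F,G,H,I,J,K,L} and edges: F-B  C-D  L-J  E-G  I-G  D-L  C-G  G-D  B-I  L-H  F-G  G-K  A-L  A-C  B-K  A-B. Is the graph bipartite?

No

D-G-C-D is an odd cycle (length 3), and a bipartite graph can contain only even cycles.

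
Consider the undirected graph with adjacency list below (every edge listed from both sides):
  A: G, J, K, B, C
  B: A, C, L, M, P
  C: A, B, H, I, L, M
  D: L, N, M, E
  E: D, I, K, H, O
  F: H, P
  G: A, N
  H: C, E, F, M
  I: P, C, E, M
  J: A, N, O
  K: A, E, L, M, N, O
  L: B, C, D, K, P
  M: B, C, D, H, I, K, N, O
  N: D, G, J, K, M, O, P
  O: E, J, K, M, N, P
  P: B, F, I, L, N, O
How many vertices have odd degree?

6

Degrees: A:5, B:5, C:6, D:4, E:5, F:2, G:2, H:4, I:4, J:3, K:6, L:5, M:8, N:7, O:6, P:6
Odd-degree vertices: A, B, E, J, L, N.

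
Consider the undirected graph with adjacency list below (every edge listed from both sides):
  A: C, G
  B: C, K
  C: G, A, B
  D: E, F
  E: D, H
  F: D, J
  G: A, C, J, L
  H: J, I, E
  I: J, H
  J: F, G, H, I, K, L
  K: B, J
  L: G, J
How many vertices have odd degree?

2

Degrees: A:2, B:2, C:3, D:2, E:2, F:2, G:4, H:3, I:2, J:6, K:2, L:2
Odd-degree vertices: C, H.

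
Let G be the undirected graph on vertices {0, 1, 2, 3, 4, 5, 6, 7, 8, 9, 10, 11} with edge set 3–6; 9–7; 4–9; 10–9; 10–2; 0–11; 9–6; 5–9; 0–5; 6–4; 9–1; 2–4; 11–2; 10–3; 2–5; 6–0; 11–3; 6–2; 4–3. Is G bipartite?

No

6-4-3-6 is an odd cycle (length 3), and a bipartite graph can contain only even cycles.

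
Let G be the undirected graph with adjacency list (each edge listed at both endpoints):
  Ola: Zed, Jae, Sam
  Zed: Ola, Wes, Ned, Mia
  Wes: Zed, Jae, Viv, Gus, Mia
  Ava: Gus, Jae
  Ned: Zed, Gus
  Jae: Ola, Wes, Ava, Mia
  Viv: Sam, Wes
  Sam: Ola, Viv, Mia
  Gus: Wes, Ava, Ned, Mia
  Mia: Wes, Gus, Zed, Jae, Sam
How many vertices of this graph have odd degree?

4

Degrees: Ola:3, Zed:4, Wes:5, Ava:2, Ned:2, Jae:4, Viv:2, Sam:3, Gus:4, Mia:5
Odd-degree vertices: Ola, Wes, Sam, Mia.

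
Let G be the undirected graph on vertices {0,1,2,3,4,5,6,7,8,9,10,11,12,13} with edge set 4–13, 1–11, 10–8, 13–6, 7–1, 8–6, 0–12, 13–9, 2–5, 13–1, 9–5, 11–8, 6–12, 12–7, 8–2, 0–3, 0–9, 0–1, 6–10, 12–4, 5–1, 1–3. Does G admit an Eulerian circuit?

No

Degrees: 0:4, 1:6, 2:2, 3:2, 4:2, 5:3, 6:4, 7:2, 8:4, 9:3, 10:2, 11:2, 12:4, 13:4
5, 9 have odd degree; an Eulerian circuit needs every degree to be even, so none exists.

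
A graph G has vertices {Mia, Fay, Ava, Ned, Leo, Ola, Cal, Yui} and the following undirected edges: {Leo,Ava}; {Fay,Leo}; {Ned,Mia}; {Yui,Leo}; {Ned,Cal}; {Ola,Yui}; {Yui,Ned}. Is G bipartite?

Color {Ned, Leo, Ola} black and {Mia, Fay, Ava, Cal, Yui} white. No edge joins two same-colored vertices, so the graph is bipartite.

Yes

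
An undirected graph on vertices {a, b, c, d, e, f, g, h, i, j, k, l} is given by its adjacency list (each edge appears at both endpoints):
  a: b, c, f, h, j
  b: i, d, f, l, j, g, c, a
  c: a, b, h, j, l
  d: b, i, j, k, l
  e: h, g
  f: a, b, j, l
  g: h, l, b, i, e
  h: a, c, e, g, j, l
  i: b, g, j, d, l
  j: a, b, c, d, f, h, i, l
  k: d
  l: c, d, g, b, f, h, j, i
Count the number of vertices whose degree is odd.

Degrees: a:5, b:8, c:5, d:5, e:2, f:4, g:5, h:6, i:5, j:8, k:1, l:8
Odd-degree vertices: a, c, d, g, i, k.

6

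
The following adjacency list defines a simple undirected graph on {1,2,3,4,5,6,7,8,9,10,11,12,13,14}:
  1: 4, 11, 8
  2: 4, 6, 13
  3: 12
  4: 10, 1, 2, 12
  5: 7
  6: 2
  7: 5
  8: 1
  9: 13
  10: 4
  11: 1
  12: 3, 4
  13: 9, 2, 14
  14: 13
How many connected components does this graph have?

Component: {5, 7}
Component: {1, 2, 3, 4, 6, 8, 9, 10, 11, 12, 13, 14}

2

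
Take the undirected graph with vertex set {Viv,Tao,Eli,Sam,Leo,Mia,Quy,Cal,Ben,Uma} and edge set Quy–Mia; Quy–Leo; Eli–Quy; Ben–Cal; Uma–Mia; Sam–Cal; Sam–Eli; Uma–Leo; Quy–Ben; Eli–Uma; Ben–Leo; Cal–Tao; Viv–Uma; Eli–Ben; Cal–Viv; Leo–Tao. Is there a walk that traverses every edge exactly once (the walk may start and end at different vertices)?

Yes

Degrees: Viv:2, Tao:2, Eli:4, Sam:2, Leo:4, Mia:2, Quy:4, Cal:4, Ben:4, Uma:4
Odd-degree vertices: none (0 total).
The non-isolated vertices are connected and exactly 0 have odd degree, so an Eulerian trail exists.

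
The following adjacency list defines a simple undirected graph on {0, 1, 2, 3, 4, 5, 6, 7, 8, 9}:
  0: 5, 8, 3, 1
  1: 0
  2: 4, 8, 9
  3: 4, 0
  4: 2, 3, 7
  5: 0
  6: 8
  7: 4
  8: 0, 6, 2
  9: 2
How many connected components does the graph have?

1

Component: {0, 1, 2, 3, 4, 5, 6, 7, 8, 9}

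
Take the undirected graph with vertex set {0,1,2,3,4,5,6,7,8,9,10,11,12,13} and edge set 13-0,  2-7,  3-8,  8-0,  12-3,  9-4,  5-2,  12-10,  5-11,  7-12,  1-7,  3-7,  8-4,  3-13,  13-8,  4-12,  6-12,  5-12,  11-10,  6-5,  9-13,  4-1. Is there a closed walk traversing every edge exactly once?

Degrees: 0:2, 1:2, 2:2, 3:4, 4:4, 5:4, 6:2, 7:4, 8:4, 9:2, 10:2, 11:2, 12:6, 13:4
All degrees are even and the non-isolated vertices are connected — an Eulerian circuit exists.

Yes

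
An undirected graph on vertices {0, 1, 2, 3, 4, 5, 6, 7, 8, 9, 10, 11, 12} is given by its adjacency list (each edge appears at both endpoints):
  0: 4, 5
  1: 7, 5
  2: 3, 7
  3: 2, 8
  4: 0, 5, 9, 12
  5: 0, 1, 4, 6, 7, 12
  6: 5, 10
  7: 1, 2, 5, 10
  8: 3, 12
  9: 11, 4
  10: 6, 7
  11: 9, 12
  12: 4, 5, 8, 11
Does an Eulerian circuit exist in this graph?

Degrees: 0:2, 1:2, 2:2, 3:2, 4:4, 5:6, 6:2, 7:4, 8:2, 9:2, 10:2, 11:2, 12:4
Every vertex has even degree and the edges form a single connected piece, so an Eulerian circuit exists.

Yes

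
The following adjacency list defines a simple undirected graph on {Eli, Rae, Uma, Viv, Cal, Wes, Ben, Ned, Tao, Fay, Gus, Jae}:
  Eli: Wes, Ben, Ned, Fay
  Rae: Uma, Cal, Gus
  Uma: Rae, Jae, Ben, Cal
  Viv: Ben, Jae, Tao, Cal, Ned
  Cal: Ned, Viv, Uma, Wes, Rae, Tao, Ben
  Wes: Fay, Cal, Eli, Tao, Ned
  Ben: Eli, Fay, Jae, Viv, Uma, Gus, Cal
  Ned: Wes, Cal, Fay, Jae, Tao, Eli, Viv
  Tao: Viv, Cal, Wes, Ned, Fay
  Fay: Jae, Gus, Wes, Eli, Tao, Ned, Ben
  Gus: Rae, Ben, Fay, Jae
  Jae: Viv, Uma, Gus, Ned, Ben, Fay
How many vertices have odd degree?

Degrees: Eli:4, Rae:3, Uma:4, Viv:5, Cal:7, Wes:5, Ben:7, Ned:7, Tao:5, Fay:7, Gus:4, Jae:6
Odd-degree vertices: Rae, Viv, Cal, Wes, Ben, Ned, Tao, Fay.

8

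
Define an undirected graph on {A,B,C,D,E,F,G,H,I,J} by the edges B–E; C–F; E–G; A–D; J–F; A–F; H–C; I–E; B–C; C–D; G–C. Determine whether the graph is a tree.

No

|V| = 10, |E| = 11.
A tree on 10 vertices has exactly 9 edges; this graph has 11, so it contains a cycle and is not a tree.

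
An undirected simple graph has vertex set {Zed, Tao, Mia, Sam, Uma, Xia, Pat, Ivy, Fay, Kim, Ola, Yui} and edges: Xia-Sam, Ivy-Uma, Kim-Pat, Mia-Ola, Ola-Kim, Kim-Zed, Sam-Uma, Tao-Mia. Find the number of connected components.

Component: {Fay}
Component: {Yui}
Component: {Sam, Uma, Xia, Ivy}
Component: {Zed, Tao, Mia, Pat, Kim, Ola}

4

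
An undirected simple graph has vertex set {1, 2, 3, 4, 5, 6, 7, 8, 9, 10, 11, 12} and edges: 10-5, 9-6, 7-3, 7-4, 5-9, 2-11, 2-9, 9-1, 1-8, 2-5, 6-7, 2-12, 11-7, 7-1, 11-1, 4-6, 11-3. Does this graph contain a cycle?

Yes

|V| = 12, |E| = 17, number of components = 1.
One cycle is 9-2-5-9.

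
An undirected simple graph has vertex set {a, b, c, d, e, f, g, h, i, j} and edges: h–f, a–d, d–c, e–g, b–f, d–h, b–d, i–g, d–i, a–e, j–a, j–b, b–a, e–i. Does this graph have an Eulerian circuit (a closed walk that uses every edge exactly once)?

Degrees: a:4, b:4, c:1, d:5, e:3, f:2, g:2, h:2, i:3, j:2
Vertices with odd degree: c, d, e, i. An Eulerian circuit requires all degrees even.

No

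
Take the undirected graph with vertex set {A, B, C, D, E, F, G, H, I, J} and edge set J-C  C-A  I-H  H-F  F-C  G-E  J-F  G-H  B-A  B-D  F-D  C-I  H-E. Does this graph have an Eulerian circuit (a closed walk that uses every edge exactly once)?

Yes

Degrees: A:2, B:2, C:4, D:2, E:2, F:4, G:2, H:4, I:2, J:2
Every vertex has even degree and the edges form a single connected piece, so an Eulerian circuit exists.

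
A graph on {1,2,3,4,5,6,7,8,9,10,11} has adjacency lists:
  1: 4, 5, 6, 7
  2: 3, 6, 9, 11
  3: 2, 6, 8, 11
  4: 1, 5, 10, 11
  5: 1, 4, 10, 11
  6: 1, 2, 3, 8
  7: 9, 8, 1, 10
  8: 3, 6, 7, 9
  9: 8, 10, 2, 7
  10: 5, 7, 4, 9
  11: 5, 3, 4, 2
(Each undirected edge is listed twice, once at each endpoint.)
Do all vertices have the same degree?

Yes

Degrees: 1:4, 2:4, 3:4, 4:4, 5:4, 6:4, 7:4, 8:4, 9:4, 10:4, 11:4
Every vertex has degree 4, so the graph is 4-regular.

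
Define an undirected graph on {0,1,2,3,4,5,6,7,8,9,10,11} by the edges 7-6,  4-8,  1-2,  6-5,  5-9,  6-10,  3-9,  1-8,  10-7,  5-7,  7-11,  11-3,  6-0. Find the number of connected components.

Component: {1, 2, 4, 8}
Component: {0, 3, 5, 6, 7, 9, 10, 11}

2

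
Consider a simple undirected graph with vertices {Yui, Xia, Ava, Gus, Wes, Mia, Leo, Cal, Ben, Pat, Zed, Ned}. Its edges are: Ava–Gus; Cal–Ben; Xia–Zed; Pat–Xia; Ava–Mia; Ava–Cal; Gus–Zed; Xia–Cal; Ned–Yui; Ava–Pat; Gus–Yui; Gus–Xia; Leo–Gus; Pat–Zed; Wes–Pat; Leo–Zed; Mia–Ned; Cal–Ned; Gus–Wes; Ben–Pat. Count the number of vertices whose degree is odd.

Degrees: Yui:2, Xia:4, Ava:4, Gus:6, Wes:2, Mia:2, Leo:2, Cal:4, Ben:2, Pat:5, Zed:4, Ned:3
Odd-degree vertices: Pat, Ned.

2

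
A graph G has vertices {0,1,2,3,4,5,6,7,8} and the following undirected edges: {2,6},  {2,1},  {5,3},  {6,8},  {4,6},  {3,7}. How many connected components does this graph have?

3

Component: {0}
Component: {3, 5, 7}
Component: {1, 2, 4, 6, 8}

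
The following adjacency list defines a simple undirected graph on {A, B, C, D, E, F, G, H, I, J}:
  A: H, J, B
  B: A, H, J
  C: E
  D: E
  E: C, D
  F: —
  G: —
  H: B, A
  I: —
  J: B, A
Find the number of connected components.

Component: {F}
Component: {G}
Component: {I}
Component: {C, D, E}
Component: {A, B, H, J}

5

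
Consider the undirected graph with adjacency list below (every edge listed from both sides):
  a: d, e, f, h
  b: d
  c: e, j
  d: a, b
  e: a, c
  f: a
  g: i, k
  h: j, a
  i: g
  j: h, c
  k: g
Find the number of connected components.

2

Component: {g, i, k}
Component: {a, b, c, d, e, f, h, j}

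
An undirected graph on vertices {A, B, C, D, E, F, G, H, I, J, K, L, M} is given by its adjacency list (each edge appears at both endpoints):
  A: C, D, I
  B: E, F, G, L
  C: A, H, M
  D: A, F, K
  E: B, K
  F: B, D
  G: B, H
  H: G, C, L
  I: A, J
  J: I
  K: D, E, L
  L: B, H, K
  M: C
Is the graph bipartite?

The cycle E-K-D-F-B-E has length 5, which is odd, so the graph is not bipartite.

No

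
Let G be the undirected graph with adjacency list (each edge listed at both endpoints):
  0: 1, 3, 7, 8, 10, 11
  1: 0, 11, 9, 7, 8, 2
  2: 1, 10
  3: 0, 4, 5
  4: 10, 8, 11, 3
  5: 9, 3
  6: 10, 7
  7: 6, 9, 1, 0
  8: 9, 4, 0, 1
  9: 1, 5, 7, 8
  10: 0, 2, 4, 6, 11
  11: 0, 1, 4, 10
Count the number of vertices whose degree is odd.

Degrees: 0:6, 1:6, 2:2, 3:3, 4:4, 5:2, 6:2, 7:4, 8:4, 9:4, 10:5, 11:4
Odd-degree vertices: 3, 10.

2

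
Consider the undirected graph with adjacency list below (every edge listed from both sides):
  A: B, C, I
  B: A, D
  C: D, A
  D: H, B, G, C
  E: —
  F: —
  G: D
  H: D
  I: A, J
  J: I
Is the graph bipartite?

Partition the vertices as {B, C, E, F, G, H, I} vs {A, D, J}. Each listed edge has one endpoint in each part, so the graph is bipartite.

Yes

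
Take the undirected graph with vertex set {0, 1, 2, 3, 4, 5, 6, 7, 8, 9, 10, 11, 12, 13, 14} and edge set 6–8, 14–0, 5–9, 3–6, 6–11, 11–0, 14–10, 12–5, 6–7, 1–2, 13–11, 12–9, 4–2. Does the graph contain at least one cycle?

Yes

The graph has 15 vertices, 13 edges, and 3 connected components.
Since 13 > 15 - 3, a cycle must exist; for instance 5-9-12-5.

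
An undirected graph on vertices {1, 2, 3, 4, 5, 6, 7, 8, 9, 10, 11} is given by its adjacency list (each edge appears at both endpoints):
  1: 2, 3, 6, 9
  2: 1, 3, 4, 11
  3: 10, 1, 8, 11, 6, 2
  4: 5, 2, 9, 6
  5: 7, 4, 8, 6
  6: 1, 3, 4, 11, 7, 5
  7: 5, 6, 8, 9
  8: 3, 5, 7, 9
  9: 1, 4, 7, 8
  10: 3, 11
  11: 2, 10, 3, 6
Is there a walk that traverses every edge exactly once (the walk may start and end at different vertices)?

Yes

Degrees: 1:4, 2:4, 3:6, 4:4, 5:4, 6:6, 7:4, 8:4, 9:4, 10:2, 11:4
Odd-degree vertices: none (0 total).
With 0 odd-degree vertices and all edges in one connected piece, an Eulerian trail exists.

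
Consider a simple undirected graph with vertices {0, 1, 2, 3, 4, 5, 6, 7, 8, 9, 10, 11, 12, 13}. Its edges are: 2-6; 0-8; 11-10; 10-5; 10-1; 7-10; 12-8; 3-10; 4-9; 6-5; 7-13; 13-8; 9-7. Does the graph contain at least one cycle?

No

|V| = 14, |E| = 13, number of components = 1.
Since 13 = 14 - 1, the graph is a forest and contains no cycle.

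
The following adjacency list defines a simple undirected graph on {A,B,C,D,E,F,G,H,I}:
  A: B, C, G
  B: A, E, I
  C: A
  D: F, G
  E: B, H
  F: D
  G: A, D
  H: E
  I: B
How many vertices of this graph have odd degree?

6

Degrees: A:3, B:3, C:1, D:2, E:2, F:1, G:2, H:1, I:1
Odd-degree vertices: A, B, C, F, H, I.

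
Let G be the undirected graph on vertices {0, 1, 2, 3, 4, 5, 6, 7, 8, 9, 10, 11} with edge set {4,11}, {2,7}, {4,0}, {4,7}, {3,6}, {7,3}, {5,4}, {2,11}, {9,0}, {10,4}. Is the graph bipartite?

Yes

A valid 2-coloring puts {1, 2, 3, 4, 8, 9} on one side and {0, 5, 6, 7, 10, 11} on the other; every edge crosses between the two sides.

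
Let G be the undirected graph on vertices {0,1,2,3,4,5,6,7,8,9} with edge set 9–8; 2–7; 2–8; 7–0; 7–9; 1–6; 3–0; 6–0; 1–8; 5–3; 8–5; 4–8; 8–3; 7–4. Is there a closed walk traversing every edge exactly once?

Degrees: 0:3, 1:2, 2:2, 3:3, 4:2, 5:2, 6:2, 7:4, 8:6, 9:2
0, 3 have odd degree; an Eulerian circuit needs every degree to be even, so none exists.

No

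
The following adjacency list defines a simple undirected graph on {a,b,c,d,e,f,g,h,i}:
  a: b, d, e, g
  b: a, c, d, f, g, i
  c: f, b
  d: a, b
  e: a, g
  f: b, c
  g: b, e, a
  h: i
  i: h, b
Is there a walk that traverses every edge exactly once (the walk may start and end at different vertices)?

Yes

Degrees: a:4, b:6, c:2, d:2, e:2, f:2, g:3, h:1, i:2
Odd-degree vertices: g, h (2 total).
With 2 odd-degree vertices and all edges in one connected piece, an Eulerian trail exists (from g to h).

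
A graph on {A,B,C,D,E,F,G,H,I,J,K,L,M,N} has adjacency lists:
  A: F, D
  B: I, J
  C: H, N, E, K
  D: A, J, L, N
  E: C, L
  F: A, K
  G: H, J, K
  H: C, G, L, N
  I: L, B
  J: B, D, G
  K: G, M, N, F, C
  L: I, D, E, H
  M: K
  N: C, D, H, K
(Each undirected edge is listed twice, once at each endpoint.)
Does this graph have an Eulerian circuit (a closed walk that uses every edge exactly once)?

Degrees: A:2, B:2, C:4, D:4, E:2, F:2, G:3, H:4, I:2, J:3, K:5, L:4, M:1, N:4
Vertices with odd degree: G, J, K, M. An Eulerian circuit requires all degrees even.

No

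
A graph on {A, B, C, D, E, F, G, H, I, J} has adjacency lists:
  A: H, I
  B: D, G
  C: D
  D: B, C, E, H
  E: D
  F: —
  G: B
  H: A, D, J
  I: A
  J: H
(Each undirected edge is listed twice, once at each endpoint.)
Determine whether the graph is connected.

No

Component: {F}
Component: {A, B, C, D, E, G, H, I, J}
There are 2 separate components, so the graph is not connected.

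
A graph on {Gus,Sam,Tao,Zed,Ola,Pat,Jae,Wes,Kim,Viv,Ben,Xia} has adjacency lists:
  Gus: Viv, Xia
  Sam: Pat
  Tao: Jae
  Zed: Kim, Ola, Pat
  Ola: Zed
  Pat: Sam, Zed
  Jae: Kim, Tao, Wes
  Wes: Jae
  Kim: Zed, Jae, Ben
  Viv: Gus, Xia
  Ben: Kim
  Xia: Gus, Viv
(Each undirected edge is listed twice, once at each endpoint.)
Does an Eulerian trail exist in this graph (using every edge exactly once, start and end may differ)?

No

Degrees: Gus:2, Sam:1, Tao:1, Zed:3, Ola:1, Pat:2, Jae:3, Wes:1, Kim:3, Viv:2, Ben:1, Xia:2
Odd-degree vertices: Sam, Tao, Zed, Ola, Jae, Wes, Kim, Ben (8 total).
With 8 odd-degree vertices (more than two), no single trail can use every edge.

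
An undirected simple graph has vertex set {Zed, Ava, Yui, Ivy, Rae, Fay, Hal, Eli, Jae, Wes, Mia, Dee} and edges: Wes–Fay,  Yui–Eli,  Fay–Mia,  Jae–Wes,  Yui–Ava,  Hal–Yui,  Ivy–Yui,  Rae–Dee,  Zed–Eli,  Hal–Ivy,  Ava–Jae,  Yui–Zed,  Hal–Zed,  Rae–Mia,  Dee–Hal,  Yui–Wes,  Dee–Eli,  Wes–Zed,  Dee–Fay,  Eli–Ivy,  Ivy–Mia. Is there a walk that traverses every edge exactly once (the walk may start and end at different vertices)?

Degrees: Zed:4, Ava:2, Yui:6, Ivy:4, Rae:2, Fay:3, Hal:4, Eli:4, Jae:2, Wes:4, Mia:3, Dee:4
Odd-degree vertices: Fay, Mia (2 total).
The non-isolated vertices are connected and exactly 2 have odd degree, so an Eulerian trail exists (from Fay to Mia).

Yes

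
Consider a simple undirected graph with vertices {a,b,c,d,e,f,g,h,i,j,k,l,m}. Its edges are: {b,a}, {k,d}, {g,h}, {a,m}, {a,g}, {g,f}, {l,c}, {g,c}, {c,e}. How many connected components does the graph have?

4

Component: {i}
Component: {j}
Component: {d, k}
Component: {a, b, c, e, f, g, h, l, m}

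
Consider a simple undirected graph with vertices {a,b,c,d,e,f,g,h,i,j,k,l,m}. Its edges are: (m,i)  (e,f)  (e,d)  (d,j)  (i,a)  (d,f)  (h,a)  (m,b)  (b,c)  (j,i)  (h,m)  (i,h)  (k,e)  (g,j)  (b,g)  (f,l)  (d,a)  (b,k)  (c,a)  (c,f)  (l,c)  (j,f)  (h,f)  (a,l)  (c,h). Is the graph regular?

No

Degrees: a:5, b:4, c:5, d:4, e:3, f:6, g:2, h:5, i:4, j:4, k:2, l:3, m:3
Vertex g has degree 2 while f has degree 6, so the graph is not regular.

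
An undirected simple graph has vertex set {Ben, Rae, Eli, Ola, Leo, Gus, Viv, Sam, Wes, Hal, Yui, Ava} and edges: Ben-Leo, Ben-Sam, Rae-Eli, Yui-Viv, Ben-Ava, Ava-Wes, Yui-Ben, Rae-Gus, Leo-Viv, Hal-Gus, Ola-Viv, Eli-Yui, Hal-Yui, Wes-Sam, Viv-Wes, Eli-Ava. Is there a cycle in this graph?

Yes

The graph has 12 vertices, 16 edges, and 1 connected component.
One cycle is Yui-Hal-Gus-Rae-Eli-Yui.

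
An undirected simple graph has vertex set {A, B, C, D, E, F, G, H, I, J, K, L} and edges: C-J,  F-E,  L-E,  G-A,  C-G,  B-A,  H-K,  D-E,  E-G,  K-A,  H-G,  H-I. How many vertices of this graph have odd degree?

Degrees: A:3, B:1, C:2, D:1, E:4, F:1, G:4, H:3, I:1, J:1, K:2, L:1
Odd-degree vertices: A, B, D, F, H, I, J, L.

8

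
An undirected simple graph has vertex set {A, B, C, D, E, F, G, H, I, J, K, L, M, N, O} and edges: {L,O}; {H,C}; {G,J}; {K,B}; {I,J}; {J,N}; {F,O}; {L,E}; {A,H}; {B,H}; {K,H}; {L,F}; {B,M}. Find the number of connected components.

Component: {D}
Component: {E, F, L, O}
Component: {G, I, J, N}
Component: {A, B, C, H, K, M}

4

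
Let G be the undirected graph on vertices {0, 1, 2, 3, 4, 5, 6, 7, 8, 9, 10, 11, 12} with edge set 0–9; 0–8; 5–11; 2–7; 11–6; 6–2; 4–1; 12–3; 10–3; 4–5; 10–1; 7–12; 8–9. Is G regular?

Degrees: 0:2, 1:2, 2:2, 3:2, 4:2, 5:2, 6:2, 7:2, 8:2, 9:2, 10:2, 11:2, 12:2
Every vertex has degree 2, so the graph is 2-regular.

Yes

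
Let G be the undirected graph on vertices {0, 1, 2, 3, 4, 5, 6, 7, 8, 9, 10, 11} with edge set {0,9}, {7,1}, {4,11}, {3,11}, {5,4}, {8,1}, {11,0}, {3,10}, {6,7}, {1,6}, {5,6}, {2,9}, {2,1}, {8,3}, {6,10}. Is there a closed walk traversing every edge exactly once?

No

Degrees: 0:2, 1:4, 2:2, 3:3, 4:2, 5:2, 6:4, 7:2, 8:2, 9:2, 10:2, 11:3
3, 11 have odd degree; an Eulerian circuit needs every degree to be even, so none exists.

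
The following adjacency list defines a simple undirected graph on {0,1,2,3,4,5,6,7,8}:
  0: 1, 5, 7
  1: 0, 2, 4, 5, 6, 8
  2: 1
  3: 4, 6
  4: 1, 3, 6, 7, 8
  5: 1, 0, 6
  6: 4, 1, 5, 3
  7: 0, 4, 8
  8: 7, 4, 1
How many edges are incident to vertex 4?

5

Neighbors of 4: 1, 3, 6, 7, 8.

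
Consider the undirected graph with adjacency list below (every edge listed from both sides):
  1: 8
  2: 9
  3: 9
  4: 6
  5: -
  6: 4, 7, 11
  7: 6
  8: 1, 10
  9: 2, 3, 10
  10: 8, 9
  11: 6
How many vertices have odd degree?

8

Degrees: 1:1, 2:1, 3:1, 4:1, 5:0, 6:3, 7:1, 8:2, 9:3, 10:2, 11:1
Odd-degree vertices: 1, 2, 3, 4, 6, 7, 9, 11.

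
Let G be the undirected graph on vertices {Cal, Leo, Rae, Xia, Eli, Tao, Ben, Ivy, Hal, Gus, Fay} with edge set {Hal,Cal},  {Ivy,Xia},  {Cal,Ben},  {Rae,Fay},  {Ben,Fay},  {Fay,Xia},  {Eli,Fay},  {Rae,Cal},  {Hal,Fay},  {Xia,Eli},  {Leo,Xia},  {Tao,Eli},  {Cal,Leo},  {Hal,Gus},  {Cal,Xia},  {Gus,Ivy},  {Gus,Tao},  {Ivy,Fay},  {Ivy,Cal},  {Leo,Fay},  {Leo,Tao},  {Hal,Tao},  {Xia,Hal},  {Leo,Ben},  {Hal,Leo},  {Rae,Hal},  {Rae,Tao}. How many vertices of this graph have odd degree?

Degrees: Cal:6, Leo:6, Rae:4, Xia:6, Eli:3, Tao:5, Ben:3, Ivy:4, Hal:7, Gus:3, Fay:7
Odd-degree vertices: Eli, Tao, Ben, Hal, Gus, Fay.

6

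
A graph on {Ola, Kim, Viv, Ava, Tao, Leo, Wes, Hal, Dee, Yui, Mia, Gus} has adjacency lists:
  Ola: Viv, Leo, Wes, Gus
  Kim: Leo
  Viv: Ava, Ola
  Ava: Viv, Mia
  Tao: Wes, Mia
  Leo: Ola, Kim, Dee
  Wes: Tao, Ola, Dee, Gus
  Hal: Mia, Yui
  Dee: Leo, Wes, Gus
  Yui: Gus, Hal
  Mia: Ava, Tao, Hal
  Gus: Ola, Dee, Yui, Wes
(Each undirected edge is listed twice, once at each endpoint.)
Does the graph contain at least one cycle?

The graph has 12 vertices, 16 edges, and 1 connected component.
One cycle is Gus-Dee-Wes-Tao-Mia-Hal-Yui-Gus.

Yes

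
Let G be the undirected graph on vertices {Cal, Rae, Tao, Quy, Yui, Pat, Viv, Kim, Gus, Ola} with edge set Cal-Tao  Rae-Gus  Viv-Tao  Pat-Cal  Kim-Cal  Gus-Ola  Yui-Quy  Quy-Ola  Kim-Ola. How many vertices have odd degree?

Degrees: Cal:3, Rae:1, Tao:2, Quy:2, Yui:1, Pat:1, Viv:1, Kim:2, Gus:2, Ola:3
Odd-degree vertices: Cal, Rae, Yui, Pat, Viv, Ola.

6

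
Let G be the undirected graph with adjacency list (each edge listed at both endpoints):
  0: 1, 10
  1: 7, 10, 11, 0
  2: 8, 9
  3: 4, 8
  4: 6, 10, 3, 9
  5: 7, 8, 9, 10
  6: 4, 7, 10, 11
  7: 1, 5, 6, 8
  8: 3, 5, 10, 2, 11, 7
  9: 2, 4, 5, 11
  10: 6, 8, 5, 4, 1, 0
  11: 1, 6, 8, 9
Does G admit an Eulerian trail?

Yes

Degrees: 0:2, 1:4, 2:2, 3:2, 4:4, 5:4, 6:4, 7:4, 8:6, 9:4, 10:6, 11:4
Odd-degree vertices: none (0 total).
With 0 odd-degree vertices and all edges in one connected piece, an Eulerian trail exists.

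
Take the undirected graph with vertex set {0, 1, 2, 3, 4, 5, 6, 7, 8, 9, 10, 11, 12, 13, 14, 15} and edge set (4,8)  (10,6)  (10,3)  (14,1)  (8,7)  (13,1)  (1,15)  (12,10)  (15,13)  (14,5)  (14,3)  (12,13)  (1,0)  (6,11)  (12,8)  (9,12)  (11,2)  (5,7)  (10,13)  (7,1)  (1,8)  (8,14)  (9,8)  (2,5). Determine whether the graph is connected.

Yes

Starting from 0 and exploring outward reaches every vertex (0, 1, 14, 15, 7, 8, 13, 3, 5, 4, 12, 9, 10, 2, 6, 11); the graph is connected.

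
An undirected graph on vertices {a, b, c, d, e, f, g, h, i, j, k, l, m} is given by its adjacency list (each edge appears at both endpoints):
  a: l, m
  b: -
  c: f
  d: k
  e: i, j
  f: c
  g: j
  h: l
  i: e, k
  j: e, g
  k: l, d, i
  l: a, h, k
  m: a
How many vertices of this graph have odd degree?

8

Degrees: a:2, b:0, c:1, d:1, e:2, f:1, g:1, h:1, i:2, j:2, k:3, l:3, m:1
Odd-degree vertices: c, d, f, g, h, k, l, m.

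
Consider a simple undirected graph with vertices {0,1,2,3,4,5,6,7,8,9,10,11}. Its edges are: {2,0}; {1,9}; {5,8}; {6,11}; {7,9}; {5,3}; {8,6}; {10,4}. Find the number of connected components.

Component: {0, 2}
Component: {4, 10}
Component: {1, 7, 9}
Component: {3, 5, 6, 8, 11}

4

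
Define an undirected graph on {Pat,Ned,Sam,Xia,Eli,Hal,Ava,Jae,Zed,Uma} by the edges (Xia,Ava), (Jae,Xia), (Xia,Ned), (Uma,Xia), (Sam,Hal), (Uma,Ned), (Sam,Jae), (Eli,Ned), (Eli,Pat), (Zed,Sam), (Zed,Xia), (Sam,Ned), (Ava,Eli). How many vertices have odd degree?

Degrees: Pat:1, Ned:4, Sam:4, Xia:5, Eli:3, Hal:1, Ava:2, Jae:2, Zed:2, Uma:2
Odd-degree vertices: Pat, Xia, Eli, Hal.

4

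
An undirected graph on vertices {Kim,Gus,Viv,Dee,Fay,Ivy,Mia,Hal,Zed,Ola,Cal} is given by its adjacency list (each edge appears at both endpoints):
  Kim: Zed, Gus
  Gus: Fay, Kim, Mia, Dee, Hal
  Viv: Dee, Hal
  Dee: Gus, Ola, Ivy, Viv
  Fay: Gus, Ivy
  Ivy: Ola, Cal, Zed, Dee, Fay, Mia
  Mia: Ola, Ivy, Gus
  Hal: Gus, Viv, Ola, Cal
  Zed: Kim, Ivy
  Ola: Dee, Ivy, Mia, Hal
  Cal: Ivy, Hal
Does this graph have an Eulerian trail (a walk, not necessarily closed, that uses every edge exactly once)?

Yes

Degrees: Kim:2, Gus:5, Viv:2, Dee:4, Fay:2, Ivy:6, Mia:3, Hal:4, Zed:2, Ola:4, Cal:2
Odd-degree vertices: Gus, Mia (2 total).
With 2 odd-degree vertices and all edges in one connected piece, an Eulerian trail exists (from Gus to Mia).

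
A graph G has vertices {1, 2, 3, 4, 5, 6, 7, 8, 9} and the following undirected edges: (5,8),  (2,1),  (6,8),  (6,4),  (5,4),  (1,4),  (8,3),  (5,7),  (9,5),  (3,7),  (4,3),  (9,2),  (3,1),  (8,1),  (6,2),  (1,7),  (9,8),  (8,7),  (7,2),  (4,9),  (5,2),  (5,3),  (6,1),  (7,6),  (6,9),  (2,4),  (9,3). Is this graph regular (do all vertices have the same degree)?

Degrees: 1:6, 2:6, 3:6, 4:6, 5:6, 6:6, 7:6, 8:6, 9:6
All degrees equal 6; the graph is regular.

Yes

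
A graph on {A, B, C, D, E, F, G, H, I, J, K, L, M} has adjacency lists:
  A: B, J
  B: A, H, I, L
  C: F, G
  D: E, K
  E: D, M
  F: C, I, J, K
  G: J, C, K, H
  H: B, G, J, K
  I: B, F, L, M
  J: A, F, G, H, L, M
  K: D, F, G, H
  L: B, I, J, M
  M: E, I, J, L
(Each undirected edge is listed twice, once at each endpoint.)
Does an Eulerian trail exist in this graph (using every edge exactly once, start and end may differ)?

Yes

Degrees: A:2, B:4, C:2, D:2, E:2, F:4, G:4, H:4, I:4, J:6, K:4, L:4, M:4
Odd-degree vertices: none (0 total).
The non-isolated vertices are connected and exactly 0 have odd degree, so an Eulerian trail exists.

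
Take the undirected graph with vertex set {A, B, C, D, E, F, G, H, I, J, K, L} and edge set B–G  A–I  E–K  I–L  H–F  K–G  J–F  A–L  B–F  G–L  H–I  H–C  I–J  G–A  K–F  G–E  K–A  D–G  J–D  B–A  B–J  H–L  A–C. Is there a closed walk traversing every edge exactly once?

Yes

Degrees: A:6, B:4, C:2, D:2, E:2, F:4, G:6, H:4, I:4, J:4, K:4, L:4
Every vertex has even degree and the edges form a single connected piece, so an Eulerian circuit exists.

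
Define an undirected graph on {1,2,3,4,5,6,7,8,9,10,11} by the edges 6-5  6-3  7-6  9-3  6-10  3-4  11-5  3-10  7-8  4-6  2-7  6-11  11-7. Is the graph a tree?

|V| = 11, |E| = 13.
It is not connected, so it is not a tree.

No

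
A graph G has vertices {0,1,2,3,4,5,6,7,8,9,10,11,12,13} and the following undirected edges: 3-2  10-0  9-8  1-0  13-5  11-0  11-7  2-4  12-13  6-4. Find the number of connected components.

Component: {8, 9}
Component: {5, 12, 13}
Component: {2, 3, 4, 6}
Component: {0, 1, 7, 10, 11}

4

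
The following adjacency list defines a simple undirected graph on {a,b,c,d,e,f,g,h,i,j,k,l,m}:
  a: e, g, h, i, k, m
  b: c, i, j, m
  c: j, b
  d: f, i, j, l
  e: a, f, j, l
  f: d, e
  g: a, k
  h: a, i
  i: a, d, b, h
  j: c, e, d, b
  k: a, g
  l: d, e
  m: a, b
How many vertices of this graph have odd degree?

Degrees: a:6, b:4, c:2, d:4, e:4, f:2, g:2, h:2, i:4, j:4, k:2, l:2, m:2
Odd-degree vertices: none.

0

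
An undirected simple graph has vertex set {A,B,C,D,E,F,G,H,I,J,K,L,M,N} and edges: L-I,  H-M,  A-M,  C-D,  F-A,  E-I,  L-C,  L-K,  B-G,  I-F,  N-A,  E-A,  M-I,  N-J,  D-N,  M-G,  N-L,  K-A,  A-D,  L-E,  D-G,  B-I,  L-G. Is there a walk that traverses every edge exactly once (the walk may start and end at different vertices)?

No

Degrees: A:6, B:2, C:2, D:4, E:3, F:2, G:4, H:1, I:5, J:1, K:2, L:6, M:4, N:4
Odd-degree vertices: E, H, I, J (4 total).
With 4 odd-degree vertices (more than two), no single trail can use every edge.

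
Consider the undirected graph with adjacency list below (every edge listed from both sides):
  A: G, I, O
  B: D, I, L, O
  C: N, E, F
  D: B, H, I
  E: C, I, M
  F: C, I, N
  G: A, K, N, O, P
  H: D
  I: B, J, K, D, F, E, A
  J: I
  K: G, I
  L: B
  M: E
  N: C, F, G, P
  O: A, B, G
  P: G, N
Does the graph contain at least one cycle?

Yes

The graph has 16 vertices, 23 edges, and 1 connected component.
One cycle is A-I-D-B-O-A.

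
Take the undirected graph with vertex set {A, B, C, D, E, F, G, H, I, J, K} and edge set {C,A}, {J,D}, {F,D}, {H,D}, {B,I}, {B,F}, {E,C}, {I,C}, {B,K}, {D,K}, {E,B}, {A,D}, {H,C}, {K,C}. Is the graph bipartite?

Yes

A valid 2-coloring puts {B, C, D, G} on one side and {A, E, F, H, I, J, K} on the other; every edge crosses between the two sides.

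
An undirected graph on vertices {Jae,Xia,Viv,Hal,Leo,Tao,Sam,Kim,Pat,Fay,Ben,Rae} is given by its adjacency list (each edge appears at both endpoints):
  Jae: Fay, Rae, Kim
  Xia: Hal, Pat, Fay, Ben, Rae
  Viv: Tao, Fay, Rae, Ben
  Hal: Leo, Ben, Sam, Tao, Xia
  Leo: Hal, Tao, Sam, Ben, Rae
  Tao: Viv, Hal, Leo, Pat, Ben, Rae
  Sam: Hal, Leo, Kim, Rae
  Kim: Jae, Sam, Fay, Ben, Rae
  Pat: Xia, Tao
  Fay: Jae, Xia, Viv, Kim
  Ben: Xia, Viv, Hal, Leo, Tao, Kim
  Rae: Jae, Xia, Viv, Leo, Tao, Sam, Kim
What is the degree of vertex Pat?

2

Neighbors of Pat: Xia, Tao.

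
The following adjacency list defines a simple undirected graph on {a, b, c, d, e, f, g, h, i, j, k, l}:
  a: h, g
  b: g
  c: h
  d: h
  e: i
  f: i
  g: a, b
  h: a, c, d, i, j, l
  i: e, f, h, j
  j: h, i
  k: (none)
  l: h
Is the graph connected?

Component: {k}
Component: {a, b, c, d, e, f, g, h, i, j, l}
There are 2 separate components, so the graph is not connected.

No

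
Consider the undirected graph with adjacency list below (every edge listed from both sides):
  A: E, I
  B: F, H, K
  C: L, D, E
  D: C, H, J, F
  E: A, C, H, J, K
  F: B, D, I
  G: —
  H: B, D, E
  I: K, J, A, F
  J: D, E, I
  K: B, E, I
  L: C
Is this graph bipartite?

Yes

Color {B, D, E, G, I, L} black and {A, C, F, H, J, K} white. No edge joins two same-colored vertices, so the graph is bipartite.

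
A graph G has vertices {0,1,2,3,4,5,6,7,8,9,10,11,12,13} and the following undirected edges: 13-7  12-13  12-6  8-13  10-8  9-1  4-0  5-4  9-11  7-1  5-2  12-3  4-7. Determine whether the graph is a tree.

Yes

|V| = 14, |E| = 13.
It is connected with exactly 13 edges, hence acyclic — it is a tree.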